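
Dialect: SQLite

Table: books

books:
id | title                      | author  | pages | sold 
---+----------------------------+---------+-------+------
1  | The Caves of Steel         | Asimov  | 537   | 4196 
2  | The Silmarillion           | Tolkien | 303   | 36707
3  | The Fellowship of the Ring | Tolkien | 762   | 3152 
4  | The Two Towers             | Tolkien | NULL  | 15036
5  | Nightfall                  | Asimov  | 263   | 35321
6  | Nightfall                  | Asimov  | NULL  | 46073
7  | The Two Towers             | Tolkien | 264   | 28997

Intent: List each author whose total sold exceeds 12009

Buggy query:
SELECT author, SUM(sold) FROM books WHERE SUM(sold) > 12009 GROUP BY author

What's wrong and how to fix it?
Bug: WHERE runs before GROUP BY, so aggregates aren't available there

Fix: Use HAVING (which filters groups after aggregation) instead of WHERE

Corrected query:
SELECT author, SUM(sold) FROM books GROUP BY author HAVING SUM(sold) > 12009

Result:
author  | SUM(sold)
--------+----------
Asimov  | 85590    
Tolkien | 83892    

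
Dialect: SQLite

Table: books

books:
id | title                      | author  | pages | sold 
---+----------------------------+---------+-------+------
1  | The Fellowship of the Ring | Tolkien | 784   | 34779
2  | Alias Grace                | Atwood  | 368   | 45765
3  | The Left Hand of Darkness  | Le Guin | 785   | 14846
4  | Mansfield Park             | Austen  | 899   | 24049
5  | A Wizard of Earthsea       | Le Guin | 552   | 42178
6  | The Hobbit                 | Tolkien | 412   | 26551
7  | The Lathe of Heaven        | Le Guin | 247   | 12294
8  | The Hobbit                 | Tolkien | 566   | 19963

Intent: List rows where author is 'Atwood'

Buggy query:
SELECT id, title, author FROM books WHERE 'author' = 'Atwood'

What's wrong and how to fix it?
Bug: Single quotes denote string literals in SQL; the column name is being compared as a constant string

Fix: Remove the quotes around the column name (or use double quotes for an identifier)

Corrected query:
SELECT id, title, author FROM books WHERE author = 'Atwood'

Result:
id | title       | author
---+-------------+-------
2  | Alias Grace | Atwood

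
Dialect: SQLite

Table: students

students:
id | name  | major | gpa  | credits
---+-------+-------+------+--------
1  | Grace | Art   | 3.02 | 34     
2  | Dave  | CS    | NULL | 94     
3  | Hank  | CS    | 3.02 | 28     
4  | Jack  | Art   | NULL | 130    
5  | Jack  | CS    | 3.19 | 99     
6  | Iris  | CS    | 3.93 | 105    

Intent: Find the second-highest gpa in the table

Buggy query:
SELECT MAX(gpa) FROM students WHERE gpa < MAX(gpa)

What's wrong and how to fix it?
Bug: The inner MAX is an aggregate inside WHERE, which is not allowed

Fix: Compute the overall MAX in a subquery, then take MAX of rows below it

Corrected query:
SELECT MAX(gpa) FROM students WHERE gpa < (SELECT MAX(gpa) FROM students)

Result:
MAX(gpa)
--------
3.19    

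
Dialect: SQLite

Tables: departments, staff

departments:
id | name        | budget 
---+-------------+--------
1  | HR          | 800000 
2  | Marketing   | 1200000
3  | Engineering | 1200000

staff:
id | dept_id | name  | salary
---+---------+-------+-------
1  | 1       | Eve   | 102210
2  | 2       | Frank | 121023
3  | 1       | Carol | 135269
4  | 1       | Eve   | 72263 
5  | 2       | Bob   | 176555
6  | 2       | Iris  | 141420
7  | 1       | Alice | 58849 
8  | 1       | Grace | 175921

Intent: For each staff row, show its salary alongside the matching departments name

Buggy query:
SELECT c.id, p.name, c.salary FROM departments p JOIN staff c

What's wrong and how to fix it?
Bug: JOIN with no ON clause produces a cartesian product; every staff row pairs with every departments row

Fix: Add ON c.dept_id = p.id to the JOIN

Corrected query:
SELECT c.id, p.name, c.salary FROM departments p JOIN staff c ON c.dept_id = p.id

Result:
id | name      | salary
---+-----------+-------
1  | HR        | 102210
2  | Marketing | 121023
3  | HR        | 135269
4  | HR        | 72263 
5  | Marketing | 176555
6  | Marketing | 141420
7  | HR        | 58849 
8  | HR        | 175921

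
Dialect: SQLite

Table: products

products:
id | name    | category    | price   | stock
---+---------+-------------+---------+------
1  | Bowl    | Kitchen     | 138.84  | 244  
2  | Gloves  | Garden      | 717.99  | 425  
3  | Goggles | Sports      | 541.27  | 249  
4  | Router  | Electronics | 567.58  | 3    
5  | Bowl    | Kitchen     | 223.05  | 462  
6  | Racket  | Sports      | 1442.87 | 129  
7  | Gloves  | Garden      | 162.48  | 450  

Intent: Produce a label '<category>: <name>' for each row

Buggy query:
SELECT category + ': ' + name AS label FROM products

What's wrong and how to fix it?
Bug: '+' is numeric addition; on text columns SQLite converts them to 0 instead of concatenating

Fix: Replace + with || to concatenate text

Corrected query:
SELECT category || ': ' || name AS label FROM products

Result:
label              
-------------------
Kitchen: Bowl      
Garden: Gloves     
Sports: Goggles    
Electronics: Router
Kitchen: Bowl      
Sports: Racket     
Garden: Gloves     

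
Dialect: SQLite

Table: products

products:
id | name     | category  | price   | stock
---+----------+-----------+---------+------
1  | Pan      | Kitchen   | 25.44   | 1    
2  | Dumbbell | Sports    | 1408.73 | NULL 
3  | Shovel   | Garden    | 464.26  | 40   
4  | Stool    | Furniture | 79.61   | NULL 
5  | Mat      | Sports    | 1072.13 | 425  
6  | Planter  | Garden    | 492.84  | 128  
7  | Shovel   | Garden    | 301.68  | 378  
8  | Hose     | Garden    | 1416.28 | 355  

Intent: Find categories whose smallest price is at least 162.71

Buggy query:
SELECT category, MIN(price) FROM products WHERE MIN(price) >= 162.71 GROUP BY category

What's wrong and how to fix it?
Bug: Aggregates like MIN are computed per group after WHERE runs

Fix: Replace WHERE with HAVING after the GROUP BY

Corrected query:
SELECT category, MIN(price) FROM products GROUP BY category HAVING MIN(price) >= 162.71

Result:
category | MIN(price)
---------+-----------
Garden   | 301.68    
Sports   | 1072.13   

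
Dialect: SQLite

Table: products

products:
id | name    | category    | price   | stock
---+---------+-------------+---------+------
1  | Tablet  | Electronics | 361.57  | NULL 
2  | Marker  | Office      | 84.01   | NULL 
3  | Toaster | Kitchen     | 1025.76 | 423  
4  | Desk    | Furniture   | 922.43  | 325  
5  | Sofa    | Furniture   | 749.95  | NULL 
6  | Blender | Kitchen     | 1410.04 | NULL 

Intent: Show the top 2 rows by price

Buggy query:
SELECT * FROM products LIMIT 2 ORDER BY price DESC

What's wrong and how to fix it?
Bug: ORDER BY cannot follow LIMIT; LIMIT is the final clause

Fix: Sort with ORDER BY, then apply LIMIT

Corrected query:
SELECT * FROM products ORDER BY price DESC LIMIT 2

Result:
id | name    | category | price   | stock
---+---------+----------+---------+------
6  | Blender | Kitchen  | 1410.04 | NULL 
3  | Toaster | Kitchen  | 1025.76 | 423  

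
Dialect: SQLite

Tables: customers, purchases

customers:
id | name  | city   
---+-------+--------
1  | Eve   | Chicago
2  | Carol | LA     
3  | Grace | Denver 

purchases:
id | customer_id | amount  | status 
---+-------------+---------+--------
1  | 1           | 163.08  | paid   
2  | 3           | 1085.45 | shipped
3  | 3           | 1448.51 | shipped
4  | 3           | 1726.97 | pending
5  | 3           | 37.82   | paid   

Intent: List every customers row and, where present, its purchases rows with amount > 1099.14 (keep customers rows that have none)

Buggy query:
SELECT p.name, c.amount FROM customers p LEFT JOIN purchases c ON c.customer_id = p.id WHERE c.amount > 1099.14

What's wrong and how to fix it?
Bug: Filtering c.amount in WHERE discards the NULL rows produced by LEFT JOIN, turning it into an inner join

Fix: Put 'c.amount > 1099.14' in the JOIN's ON clause instead of WHERE

Corrected query:
SELECT p.name, c.amount FROM customers p LEFT JOIN purchases c ON c.customer_id = p.id AND c.amount > 1099.14

Result:
name  | amount 
------+--------
Eve   | NULL   
Carol | NULL   
Grace | 1448.51
Grace | 1726.97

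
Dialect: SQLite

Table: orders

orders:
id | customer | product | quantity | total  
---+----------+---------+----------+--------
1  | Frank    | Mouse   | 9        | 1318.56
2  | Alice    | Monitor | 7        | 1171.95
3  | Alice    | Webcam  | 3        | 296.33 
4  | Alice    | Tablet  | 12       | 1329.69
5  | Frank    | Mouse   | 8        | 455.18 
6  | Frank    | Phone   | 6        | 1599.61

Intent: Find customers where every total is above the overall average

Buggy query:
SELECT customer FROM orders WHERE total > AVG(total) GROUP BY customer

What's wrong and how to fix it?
Bug: WHERE evaluates per row before aggregation, so AVG() is unavailable

Fix: Compute the overall average in a scalar subquery and compare each group's MIN against it in HAVING

Corrected query:
SELECT customer FROM orders GROUP BY customer HAVING MIN(total) > (SELECT AVG(total) FROM orders)

Result:
(no rows)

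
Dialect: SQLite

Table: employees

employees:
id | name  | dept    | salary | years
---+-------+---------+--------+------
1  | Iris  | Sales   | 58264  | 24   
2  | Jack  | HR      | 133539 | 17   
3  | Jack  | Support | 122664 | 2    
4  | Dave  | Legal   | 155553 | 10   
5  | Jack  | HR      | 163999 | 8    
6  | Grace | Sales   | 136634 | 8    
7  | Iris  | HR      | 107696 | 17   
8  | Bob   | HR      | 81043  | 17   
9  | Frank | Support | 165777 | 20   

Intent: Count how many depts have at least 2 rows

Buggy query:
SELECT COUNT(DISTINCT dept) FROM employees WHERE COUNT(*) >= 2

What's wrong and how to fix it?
Bug: COUNT(*) cannot appear in WHERE; the per-group count doesn't exist yet

Fix: Group first with HAVING COUNT(*) >= 2, then COUNT the resulting groups

Corrected query:
SELECT COUNT(*) FROM (SELECT dept FROM employees GROUP BY dept HAVING COUNT(*) >= 2)

Result:
COUNT(*)
--------
3       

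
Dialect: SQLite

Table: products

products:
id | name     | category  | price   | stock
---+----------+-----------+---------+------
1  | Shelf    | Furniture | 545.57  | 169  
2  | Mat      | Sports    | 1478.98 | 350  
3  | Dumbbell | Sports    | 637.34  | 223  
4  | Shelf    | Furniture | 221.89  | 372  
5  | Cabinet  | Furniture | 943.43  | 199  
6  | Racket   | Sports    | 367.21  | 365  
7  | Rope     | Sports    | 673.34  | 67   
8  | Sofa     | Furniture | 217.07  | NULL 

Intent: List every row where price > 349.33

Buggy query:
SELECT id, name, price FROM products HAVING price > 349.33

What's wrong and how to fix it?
Bug: HAVING filters the output of aggregation, but this query has no GROUP BY and no aggregate functions, so SQLite rejects it (HAVING clause on a non-aggregate query); the condition here is per row

Fix: Replace HAVING with WHERE since the condition applies to individual rows

Corrected query:
SELECT id, name, price FROM products WHERE price > 349.33

Result:
id | name     | price  
---+----------+--------
1  | Shelf    | 545.57 
2  | Mat      | 1478.98
3  | Dumbbell | 637.34 
5  | Cabinet  | 943.43 
6  | Racket   | 367.21 
7  | Rope     | 673.34 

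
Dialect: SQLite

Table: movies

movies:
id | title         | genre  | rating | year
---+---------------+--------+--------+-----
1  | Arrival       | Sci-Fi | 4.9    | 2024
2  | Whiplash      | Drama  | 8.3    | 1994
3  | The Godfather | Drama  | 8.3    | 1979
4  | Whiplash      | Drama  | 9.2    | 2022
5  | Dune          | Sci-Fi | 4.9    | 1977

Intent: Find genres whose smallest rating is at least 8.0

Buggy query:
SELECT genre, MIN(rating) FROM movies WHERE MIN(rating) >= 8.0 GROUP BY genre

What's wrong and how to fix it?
Bug: Aggregates like MIN are computed per group after WHERE runs

Fix: Use HAVING for the per-group MIN condition

Corrected query:
SELECT genre, MIN(rating) FROM movies GROUP BY genre HAVING MIN(rating) >= 8.0

Result:
genre | MIN(rating)
------+------------
Drama | 8.3        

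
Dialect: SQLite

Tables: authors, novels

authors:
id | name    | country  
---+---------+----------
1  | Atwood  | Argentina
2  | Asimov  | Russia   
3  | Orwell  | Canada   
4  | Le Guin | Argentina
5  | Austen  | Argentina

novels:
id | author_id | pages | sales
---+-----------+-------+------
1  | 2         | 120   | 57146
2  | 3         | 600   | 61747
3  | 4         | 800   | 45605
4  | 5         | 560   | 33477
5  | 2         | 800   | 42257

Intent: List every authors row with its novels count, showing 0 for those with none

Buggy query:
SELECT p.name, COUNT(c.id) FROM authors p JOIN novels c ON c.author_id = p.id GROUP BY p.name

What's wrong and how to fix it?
Bug: INNER JOIN drops authors rows that have no matching novels rows

Fix: Use LEFT JOIN so parents without children still appear (COUNT(c.id) gives 0)

Corrected query:
SELECT p.name, COUNT(c.id) FROM authors p LEFT JOIN novels c ON c.author_id = p.id GROUP BY p.name

Result:
name    | COUNT(c.id)
--------+------------
Asimov  | 2          
Atwood  | 0          
Austen  | 1          
Le Guin | 1          
Orwell  | 1          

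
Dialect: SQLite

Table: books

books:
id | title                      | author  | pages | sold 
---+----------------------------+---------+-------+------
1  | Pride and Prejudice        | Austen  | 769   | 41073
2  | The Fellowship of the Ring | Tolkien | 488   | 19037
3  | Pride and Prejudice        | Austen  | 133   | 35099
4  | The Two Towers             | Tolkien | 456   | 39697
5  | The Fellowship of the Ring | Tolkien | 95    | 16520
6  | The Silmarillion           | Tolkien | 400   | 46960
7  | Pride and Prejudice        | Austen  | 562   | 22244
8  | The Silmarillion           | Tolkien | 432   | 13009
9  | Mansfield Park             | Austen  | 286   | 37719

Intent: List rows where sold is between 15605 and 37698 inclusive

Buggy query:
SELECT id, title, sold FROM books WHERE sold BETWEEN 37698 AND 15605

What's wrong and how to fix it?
Bug: BETWEEN expects the lower bound first; with 37698 AND 15605 the range is empty

Fix: Swap the bounds so the smaller value comes first

Corrected query:
SELECT id, title, sold FROM books WHERE sold BETWEEN 15605 AND 37698

Result:
id | title                      | sold 
---+----------------------------+------
2  | The Fellowship of the Ring | 19037
3  | Pride and Prejudice        | 35099
5  | The Fellowship of the Ring | 16520
7  | Pride and Prejudice        | 22244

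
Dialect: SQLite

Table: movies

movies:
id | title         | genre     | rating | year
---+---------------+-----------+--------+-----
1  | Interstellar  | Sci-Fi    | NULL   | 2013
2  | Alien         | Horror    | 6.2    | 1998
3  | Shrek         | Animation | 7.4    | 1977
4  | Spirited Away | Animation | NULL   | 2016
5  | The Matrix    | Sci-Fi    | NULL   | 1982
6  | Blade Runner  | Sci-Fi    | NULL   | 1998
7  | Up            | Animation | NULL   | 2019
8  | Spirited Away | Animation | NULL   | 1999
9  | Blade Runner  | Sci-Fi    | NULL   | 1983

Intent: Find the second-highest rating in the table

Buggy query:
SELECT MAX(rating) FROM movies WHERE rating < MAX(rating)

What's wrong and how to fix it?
Bug: The inner MAX is an aggregate inside WHERE, which is not allowed

Fix: Put the inner MAX in a scalar subquery

Corrected query:
SELECT MAX(rating) FROM movies WHERE rating < (SELECT MAX(rating) FROM movies)

Result:
MAX(rating)
-----------
6.2        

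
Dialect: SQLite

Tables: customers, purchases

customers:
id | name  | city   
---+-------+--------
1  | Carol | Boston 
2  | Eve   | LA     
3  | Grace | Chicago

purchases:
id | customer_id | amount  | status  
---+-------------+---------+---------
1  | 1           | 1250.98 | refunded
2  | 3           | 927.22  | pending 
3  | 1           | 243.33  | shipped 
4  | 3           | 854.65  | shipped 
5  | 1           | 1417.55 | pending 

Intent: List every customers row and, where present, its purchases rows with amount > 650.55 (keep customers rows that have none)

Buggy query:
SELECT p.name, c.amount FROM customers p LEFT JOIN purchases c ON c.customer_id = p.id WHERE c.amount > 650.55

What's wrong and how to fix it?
Bug: Filtering c.amount in WHERE discards the NULL rows produced by LEFT JOIN, turning it into an inner join

Fix: Put 'c.amount > 650.55' in the JOIN's ON clause instead of WHERE

Corrected query:
SELECT p.name, c.amount FROM customers p LEFT JOIN purchases c ON c.customer_id = p.id AND c.amount > 650.55

Result:
name  | amount 
------+--------
Carol | 1250.98
Carol | 1417.55
Eve   | NULL   
Grace | 854.65 
Grace | 927.22 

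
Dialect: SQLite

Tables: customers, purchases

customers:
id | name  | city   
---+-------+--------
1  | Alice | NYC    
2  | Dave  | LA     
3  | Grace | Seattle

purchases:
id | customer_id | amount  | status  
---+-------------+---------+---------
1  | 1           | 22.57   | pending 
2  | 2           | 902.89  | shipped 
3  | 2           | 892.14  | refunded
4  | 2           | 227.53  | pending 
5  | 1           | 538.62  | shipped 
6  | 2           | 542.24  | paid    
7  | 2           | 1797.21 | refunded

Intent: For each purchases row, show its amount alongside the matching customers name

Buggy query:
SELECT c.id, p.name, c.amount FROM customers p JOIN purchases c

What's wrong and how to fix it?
Bug: Missing join condition: each purchases row is matched to all customers rows instead of just its own

Fix: Add ON c.customer_id = p.id to the JOIN

Corrected query:
SELECT c.id, p.name, c.amount FROM customers p JOIN purchases c ON c.customer_id = p.id

Result:
id | name  | amount 
---+-------+--------
1  | Alice | 22.57  
2  | Dave  | 902.89 
3  | Dave  | 892.14 
4  | Dave  | 227.53 
5  | Alice | 538.62 
6  | Dave  | 542.24 
7  | Dave  | 1797.21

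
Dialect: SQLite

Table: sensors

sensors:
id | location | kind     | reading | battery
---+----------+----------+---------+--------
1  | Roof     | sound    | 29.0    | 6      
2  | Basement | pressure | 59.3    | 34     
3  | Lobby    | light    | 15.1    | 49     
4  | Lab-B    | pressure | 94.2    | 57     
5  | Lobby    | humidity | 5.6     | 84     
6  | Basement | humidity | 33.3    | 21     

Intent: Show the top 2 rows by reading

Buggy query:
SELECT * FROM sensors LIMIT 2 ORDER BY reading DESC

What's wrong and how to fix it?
Bug: ORDER BY cannot follow LIMIT; LIMIT is the final clause

Fix: Swap the clauses: ORDER BY first, then LIMIT

Corrected query:
SELECT * FROM sensors ORDER BY reading DESC LIMIT 2

Result:
id | location | kind     | reading | battery
---+----------+----------+---------+--------
4  | Lab-B    | pressure | 94.2    | 57     
2  | Basement | pressure | 59.3    | 34     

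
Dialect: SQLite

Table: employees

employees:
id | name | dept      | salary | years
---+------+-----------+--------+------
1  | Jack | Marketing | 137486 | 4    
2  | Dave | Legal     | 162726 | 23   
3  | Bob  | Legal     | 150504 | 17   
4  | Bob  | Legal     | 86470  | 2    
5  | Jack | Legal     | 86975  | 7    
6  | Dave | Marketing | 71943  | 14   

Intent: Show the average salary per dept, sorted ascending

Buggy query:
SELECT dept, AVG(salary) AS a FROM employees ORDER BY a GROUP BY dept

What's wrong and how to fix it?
Bug: GROUP BY must precede ORDER BY

Fix: Reorder: SELECT … FROM … GROUP BY … ORDER BY …

Corrected query:
SELECT dept, AVG(salary) AS a FROM employees GROUP BY dept ORDER BY a

Result:
dept      | a        
----------+----------
Marketing | 104714.5 
Legal     | 121668.75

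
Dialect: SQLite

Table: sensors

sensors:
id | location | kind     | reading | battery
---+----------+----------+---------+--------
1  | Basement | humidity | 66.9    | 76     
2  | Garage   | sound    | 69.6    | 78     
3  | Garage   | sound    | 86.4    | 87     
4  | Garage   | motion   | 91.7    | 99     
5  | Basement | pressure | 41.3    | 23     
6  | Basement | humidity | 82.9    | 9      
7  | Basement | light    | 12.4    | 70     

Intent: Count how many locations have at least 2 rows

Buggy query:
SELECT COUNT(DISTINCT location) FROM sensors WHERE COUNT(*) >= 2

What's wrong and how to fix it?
Bug: WHERE filters individual rows, not groups, so a group-level COUNT is invalid there

Fix: Group first with HAVING COUNT(*) >= 2, then COUNT the resulting groups

Corrected query:
SELECT COUNT(*) FROM (SELECT location FROM sensors GROUP BY location HAVING COUNT(*) >= 2)

Result:
COUNT(*)
--------
2       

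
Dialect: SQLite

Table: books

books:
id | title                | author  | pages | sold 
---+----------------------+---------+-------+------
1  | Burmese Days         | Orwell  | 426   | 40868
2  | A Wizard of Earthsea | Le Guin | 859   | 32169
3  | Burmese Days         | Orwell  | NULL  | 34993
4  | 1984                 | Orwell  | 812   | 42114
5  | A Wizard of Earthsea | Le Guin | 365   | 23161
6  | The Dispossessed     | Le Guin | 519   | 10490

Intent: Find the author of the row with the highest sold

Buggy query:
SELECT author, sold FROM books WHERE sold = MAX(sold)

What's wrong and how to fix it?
Bug: MAX(sold) is an aggregate and cannot be used directly in WHERE

Fix: Use a subquery: WHERE sold = (SELECT MAX(sold) FROM books)

Corrected query:
SELECT author, sold FROM books WHERE sold = (SELECT MAX(sold) FROM books)

Result:
author | sold 
-------+------
Orwell | 42114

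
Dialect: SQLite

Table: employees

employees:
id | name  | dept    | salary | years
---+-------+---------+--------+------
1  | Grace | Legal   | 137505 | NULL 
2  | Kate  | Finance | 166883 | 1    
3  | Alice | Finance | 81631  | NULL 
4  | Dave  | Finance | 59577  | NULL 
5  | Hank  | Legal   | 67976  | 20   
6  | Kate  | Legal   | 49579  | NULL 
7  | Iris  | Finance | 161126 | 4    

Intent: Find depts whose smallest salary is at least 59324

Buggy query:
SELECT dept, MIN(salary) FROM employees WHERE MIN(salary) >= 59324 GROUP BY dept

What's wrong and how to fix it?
Bug: Aggregates like MIN are computed per group after WHERE runs

Fix: Use HAVING for the per-group MIN condition

Corrected query:
SELECT dept, MIN(salary) FROM employees GROUP BY dept HAVING MIN(salary) >= 59324

Result:
dept    | MIN(salary)
--------+------------
Finance | 59577      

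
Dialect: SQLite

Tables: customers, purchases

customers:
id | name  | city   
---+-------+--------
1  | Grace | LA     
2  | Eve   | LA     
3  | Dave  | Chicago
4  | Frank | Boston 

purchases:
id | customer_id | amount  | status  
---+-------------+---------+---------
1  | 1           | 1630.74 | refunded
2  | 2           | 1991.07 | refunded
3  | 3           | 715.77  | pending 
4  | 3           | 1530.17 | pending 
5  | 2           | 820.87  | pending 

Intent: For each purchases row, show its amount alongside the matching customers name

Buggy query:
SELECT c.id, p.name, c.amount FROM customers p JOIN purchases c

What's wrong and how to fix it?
Bug: Missing join condition: each purchases row is matched to all customers rows instead of just its own

Fix: Specify the join condition linking the foreign key to the parent id

Corrected query:
SELECT c.id, p.name, c.amount FROM customers p JOIN purchases c ON c.customer_id = p.id

Result:
id | name  | amount 
---+-------+--------
1  | Grace | 1630.74
2  | Eve   | 1991.07
3  | Dave  | 715.77 
4  | Dave  | 1530.17
5  | Eve   | 820.87 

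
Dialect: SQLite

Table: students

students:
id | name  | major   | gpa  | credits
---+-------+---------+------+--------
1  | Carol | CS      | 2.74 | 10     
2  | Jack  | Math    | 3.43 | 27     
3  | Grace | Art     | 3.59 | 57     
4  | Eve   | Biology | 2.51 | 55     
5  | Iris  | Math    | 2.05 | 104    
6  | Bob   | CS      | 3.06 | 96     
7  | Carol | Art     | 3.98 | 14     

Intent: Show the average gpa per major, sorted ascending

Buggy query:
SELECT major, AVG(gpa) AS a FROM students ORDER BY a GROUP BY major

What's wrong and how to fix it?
Bug: ORDER BY appears before GROUP BY; SQL clause order requires GROUP BY first

Fix: Move ORDER BY to the end, after GROUP BY

Corrected query:
SELECT major, AVG(gpa) AS a FROM students GROUP BY major ORDER BY a

Result:
major   | a    
--------+------
Biology | 2.51 
Math    | 2.74 
CS      | 2.9  
Art     | 3.785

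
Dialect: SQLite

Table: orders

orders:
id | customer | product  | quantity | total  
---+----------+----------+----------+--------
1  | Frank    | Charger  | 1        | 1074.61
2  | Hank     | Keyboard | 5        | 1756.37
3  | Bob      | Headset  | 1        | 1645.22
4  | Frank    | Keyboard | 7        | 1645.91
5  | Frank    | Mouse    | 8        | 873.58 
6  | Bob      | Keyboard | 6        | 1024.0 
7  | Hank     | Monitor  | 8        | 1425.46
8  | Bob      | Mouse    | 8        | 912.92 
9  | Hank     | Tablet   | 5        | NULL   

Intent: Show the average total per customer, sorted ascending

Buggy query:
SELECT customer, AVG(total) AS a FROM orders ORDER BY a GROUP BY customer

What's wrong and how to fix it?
Bug: ORDER BY appears before GROUP BY; SQL clause order requires GROUP BY first

Fix: Reorder: SELECT … FROM … GROUP BY … ORDER BY …

Corrected query:
SELECT customer, AVG(total) AS a FROM orders GROUP BY customer ORDER BY a

Result:
customer | a          
---------+------------
Bob      | 1194.046667
Frank    | 1198.033333
Hank     | 1590.915   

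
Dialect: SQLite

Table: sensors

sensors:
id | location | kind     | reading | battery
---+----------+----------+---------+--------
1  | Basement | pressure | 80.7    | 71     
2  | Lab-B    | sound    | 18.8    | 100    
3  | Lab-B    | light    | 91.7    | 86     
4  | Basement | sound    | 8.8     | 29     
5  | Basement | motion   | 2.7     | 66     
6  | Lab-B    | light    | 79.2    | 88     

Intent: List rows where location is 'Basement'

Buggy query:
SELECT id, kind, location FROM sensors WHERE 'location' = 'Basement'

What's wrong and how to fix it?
Bug: Single quotes denote string literals in SQL; the column name is being compared as a constant string

Fix: Remove the quotes around the column name (or use double quotes for an identifier)

Corrected query:
SELECT id, kind, location FROM sensors WHERE location = 'Basement'

Result:
id | kind     | location
---+----------+---------
1  | pressure | Basement
4  | sound    | Basement
5  | motion   | Basement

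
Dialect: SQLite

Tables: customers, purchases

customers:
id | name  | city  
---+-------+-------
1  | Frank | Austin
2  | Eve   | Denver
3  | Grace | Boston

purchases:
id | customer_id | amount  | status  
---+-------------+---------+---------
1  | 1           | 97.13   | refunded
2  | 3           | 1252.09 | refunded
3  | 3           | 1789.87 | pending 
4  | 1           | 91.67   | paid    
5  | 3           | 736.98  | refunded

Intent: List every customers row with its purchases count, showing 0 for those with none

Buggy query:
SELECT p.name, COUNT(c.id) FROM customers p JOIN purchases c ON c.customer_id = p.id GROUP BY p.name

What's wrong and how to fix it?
Bug: INNER JOIN drops customers rows that have no matching purchases rows

Fix: Switch to LEFT JOIN to retain unmatched parent rows

Corrected query:
SELECT p.name, COUNT(c.id) FROM customers p LEFT JOIN purchases c ON c.customer_id = p.id GROUP BY p.name

Result:
name  | COUNT(c.id)
------+------------
Eve   | 0          
Frank | 2          
Grace | 3          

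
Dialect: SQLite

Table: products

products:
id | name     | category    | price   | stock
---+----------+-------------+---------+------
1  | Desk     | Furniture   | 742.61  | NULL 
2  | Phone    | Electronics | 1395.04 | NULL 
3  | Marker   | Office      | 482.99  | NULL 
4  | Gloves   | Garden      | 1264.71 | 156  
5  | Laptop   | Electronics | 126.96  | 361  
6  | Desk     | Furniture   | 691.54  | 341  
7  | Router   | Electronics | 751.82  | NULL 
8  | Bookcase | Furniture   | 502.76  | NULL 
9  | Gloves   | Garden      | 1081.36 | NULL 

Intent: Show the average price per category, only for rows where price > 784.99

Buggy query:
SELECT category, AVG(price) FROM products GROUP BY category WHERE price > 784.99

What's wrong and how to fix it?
Bug: WHERE cannot follow GROUP BY

Fix: Place WHERE between FROM and GROUP BY

Corrected query:
SELECT category, AVG(price) FROM products WHERE price > 784.99 GROUP BY category

Result:
category    | AVG(price)
------------+-----------
Electronics | 1395.04   
Garden      | 1173.035  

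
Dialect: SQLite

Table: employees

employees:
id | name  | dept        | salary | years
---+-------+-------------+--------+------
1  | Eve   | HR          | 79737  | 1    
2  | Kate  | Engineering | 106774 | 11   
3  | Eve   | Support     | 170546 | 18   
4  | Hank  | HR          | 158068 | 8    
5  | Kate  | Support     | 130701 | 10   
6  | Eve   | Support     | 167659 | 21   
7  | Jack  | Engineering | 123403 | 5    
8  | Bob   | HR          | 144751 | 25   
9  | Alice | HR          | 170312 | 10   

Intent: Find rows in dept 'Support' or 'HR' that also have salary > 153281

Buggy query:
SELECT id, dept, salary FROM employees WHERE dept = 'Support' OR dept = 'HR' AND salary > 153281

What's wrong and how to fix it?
Bug: AND binds tighter than OR, so this parses as dept = 'Support' OR (dept = 'HR' AND salary > 153281)

Fix: Group the OR with parentheses (or use IN), then AND the threshold

Corrected query:
SELECT id, dept, salary FROM employees WHERE (dept = 'Support' OR dept = 'HR') AND salary > 153281

Result:
id | dept    | salary
---+---------+-------
3  | Support | 170546
4  | HR      | 158068
6  | Support | 167659
9  | HR      | 170312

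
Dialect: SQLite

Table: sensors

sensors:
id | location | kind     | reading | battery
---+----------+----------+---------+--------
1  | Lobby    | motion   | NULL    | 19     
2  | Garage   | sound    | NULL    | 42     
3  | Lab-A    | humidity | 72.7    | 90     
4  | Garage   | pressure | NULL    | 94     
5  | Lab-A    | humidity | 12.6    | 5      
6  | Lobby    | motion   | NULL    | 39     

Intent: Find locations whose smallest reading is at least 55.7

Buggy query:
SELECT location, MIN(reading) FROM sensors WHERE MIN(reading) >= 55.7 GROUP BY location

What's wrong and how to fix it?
Bug: MIN() in WHERE is a misuse of aggregate

Fix: Replace WHERE with HAVING after the GROUP BY

Corrected query:
SELECT location, MIN(reading) FROM sensors GROUP BY location HAVING MIN(reading) >= 55.7

Result:
(no rows)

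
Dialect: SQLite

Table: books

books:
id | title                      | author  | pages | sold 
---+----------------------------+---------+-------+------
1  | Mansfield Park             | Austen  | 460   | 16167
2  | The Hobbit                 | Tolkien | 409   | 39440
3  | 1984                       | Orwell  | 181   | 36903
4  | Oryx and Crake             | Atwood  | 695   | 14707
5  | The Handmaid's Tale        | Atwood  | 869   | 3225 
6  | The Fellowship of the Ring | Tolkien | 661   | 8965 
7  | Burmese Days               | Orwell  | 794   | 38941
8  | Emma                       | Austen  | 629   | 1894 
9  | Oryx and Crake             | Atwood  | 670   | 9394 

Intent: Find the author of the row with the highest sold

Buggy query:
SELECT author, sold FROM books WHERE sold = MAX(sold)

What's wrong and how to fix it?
Bug: MAX(sold) is an aggregate and cannot be used directly in WHERE

Fix: Wrap MAX in a scalar subquery so WHERE compares against a single value

Corrected query:
SELECT author, sold FROM books WHERE sold = (SELECT MAX(sold) FROM books)

Result:
author  | sold 
--------+------
Tolkien | 39440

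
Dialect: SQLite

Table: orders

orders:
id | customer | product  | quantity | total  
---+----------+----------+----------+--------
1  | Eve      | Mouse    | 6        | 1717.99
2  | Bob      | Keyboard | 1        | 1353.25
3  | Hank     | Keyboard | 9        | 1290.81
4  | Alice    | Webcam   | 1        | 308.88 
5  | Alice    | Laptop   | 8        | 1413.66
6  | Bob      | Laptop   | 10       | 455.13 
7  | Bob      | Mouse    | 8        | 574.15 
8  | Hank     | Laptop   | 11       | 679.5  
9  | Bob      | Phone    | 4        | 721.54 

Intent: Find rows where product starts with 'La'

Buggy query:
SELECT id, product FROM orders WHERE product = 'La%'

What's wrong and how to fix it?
Bug: '=' compares the literal string including the % character; pattern matching needs LIKE

Fix: Replace '=' with LIKE so 'La%' is treated as a pattern

Corrected query:
SELECT id, product FROM orders WHERE product LIKE 'La%'

Result:
id | product
---+--------
5  | Laptop 
6  | Laptop 
8  | Laptop 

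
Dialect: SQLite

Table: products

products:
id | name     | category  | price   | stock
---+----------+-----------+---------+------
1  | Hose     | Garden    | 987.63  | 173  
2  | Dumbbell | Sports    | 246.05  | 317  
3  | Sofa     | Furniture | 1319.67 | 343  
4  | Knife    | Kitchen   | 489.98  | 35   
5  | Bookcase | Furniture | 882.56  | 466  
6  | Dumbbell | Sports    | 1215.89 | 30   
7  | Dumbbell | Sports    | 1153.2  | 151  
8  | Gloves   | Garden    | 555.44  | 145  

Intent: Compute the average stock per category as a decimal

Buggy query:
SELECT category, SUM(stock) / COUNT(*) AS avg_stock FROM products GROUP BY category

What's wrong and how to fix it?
Bug: SUM(stock) and COUNT(*) are both integers; the division truncates the fractional part

Fix: Cast one side to REAL so the division keeps the fractional part

Corrected query:
SELECT category, SUM(stock) * 1.0 / COUNT(*) AS avg_stock FROM products GROUP BY category

Result:
category  | avg_stock
----------+----------
Furniture | 404.5    
Garden    | 159      
Kitchen   | 35       
Sports    | 166      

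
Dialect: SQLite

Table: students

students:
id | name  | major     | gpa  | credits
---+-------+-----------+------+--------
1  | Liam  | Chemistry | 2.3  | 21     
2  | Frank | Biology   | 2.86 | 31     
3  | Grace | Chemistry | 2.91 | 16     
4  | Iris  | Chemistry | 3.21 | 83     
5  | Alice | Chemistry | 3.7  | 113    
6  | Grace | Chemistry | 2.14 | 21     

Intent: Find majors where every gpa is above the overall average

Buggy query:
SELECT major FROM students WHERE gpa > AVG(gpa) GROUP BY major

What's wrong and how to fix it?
Bug: AVG() is an aggregate; it can't sit directly in WHERE

Fix: Use a subquery for AVG and a HAVING MIN(...) filter so the condition holds for every row in the group

Corrected query:
SELECT major FROM students GROUP BY major HAVING MIN(gpa) > (SELECT AVG(gpa) FROM students)

Result:
major  
-------
Biology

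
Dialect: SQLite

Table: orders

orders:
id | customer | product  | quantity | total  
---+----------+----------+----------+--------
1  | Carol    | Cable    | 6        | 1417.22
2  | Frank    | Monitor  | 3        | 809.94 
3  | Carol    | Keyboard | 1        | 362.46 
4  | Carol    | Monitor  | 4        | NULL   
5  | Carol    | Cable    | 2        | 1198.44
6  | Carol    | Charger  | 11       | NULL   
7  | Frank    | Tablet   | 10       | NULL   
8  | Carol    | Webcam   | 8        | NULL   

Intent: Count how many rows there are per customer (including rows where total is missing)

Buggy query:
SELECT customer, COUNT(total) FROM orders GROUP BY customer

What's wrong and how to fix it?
Bug: COUNT(column) counts non-NULL values only; rows with NULL total aren't counted

Fix: Replace COUNT(total) with COUNT(*)

Corrected query:
SELECT customer, COUNT(*) FROM orders GROUP BY customer

Result:
customer | COUNT(*)
---------+---------
Carol    | 6       
Frank    | 2       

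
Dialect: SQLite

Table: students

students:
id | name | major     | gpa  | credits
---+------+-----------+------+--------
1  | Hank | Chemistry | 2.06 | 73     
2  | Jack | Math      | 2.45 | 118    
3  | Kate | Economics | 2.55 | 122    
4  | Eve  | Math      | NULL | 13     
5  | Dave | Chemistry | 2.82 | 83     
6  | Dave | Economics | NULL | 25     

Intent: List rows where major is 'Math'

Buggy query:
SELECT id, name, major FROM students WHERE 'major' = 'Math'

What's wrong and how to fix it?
Bug: Single quotes denote string literals in SQL; the column name is being compared as a constant string

Fix: Reference the column as major without single quotes

Corrected query:
SELECT id, name, major FROM students WHERE major = 'Math'

Result:
id | name | major
---+------+------
2  | Jack | Math 
4  | Eve  | Math 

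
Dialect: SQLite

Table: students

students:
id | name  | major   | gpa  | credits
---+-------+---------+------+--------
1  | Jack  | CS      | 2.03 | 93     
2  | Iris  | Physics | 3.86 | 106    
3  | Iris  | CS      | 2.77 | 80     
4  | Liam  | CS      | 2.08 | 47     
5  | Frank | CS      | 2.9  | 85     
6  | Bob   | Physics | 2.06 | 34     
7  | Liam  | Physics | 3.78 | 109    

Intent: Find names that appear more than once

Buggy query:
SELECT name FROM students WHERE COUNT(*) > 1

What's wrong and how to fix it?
Bug: COUNT(*) is an aggregate and cannot be used in WHERE

Fix: GROUP BY name, then filter groups with HAVING COUNT(*) > 1

Corrected query:
SELECT name FROM students GROUP BY name HAVING COUNT(*) > 1

Result:
name
----
Iris
Liam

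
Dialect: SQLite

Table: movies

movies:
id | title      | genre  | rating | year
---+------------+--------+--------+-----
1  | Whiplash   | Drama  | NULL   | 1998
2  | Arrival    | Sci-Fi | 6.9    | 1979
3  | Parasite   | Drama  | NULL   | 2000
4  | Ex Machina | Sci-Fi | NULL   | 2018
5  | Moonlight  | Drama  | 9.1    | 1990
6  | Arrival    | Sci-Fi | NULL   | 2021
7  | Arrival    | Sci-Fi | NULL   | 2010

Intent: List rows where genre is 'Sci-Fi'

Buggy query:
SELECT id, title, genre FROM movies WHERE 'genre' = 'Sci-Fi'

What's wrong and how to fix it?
Bug: 'genre' in single quotes is a string literal, not the column; the comparison is literal-vs-literal and never true

Fix: Remove the quotes around the column name (or use double quotes for an identifier)

Corrected query:
SELECT id, title, genre FROM movies WHERE genre = 'Sci-Fi'

Result:
id | title      | genre 
---+------------+-------
2  | Arrival    | Sci-Fi
4  | Ex Machina | Sci-Fi
6  | Arrival    | Sci-Fi
7  | Arrival    | Sci-Fi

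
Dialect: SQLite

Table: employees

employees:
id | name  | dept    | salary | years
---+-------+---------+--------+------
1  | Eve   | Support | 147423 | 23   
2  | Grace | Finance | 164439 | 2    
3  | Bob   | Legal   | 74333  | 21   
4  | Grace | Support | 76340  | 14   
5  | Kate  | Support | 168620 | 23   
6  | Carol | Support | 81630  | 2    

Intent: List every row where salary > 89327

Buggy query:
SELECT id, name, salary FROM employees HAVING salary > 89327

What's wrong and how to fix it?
Bug: This is a non-aggregate query (no GROUP BY, no aggregates), so in SQLite the HAVING clause is invalid here; a row-level condition belongs in WHERE

Fix: Use WHERE for row-level filtering

Corrected query:
SELECT id, name, salary FROM employees WHERE salary > 89327

Result:
id | name  | salary
---+-------+-------
1  | Eve   | 147423
2  | Grace | 164439
5  | Kate  | 168620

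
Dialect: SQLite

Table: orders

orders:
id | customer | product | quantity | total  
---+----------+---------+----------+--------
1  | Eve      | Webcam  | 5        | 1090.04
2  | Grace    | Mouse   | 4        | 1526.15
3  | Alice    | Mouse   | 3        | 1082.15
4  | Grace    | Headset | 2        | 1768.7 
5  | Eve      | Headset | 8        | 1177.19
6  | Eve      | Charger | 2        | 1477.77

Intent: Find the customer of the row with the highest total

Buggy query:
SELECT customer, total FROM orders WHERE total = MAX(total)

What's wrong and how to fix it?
Bug: WHERE is evaluated per row; an aggregate over the whole table isn't defined there

Fix: Wrap MAX in a scalar subquery so WHERE compares against a single value

Corrected query:
SELECT customer, total FROM orders WHERE total = (SELECT MAX(total) FROM orders)

Result:
customer | total 
---------+-------
Grace    | 1768.7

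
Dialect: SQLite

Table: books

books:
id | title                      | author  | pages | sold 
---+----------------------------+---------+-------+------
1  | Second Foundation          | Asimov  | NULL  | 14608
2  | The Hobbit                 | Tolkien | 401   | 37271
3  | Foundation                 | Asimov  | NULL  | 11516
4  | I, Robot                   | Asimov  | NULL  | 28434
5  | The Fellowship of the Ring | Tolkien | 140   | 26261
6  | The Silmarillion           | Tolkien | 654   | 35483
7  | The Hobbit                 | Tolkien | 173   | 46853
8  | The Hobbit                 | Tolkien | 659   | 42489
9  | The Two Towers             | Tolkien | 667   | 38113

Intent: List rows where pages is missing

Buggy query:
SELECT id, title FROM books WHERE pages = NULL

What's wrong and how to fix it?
Bug: Comparing to NULL with '=' never matches; NULL = NULL is unknown, not true

Fix: Use IS NULL to test for NULL

Corrected query:
SELECT id, title FROM books WHERE pages IS NULL

Result:
id | title            
---+------------------
1  | Second Foundation
3  | Foundation       
4  | I, Robot         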